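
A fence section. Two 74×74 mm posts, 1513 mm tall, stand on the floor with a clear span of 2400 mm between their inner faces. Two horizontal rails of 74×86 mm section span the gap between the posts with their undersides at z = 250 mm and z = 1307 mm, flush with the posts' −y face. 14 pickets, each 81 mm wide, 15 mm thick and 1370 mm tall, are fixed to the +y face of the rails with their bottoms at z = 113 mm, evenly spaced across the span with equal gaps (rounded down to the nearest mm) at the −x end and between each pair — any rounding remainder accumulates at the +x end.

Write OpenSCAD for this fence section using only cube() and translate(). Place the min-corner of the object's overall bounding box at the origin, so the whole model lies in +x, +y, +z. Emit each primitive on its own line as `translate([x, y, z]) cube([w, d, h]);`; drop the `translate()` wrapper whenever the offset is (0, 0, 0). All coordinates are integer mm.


cube([74, 74, 1513]);
translate([2474, 0, 0]) cube([74, 74, 1513]);
translate([74, 0, 250]) cube([2400, 74, 86]);
translate([74, 0, 1307]) cube([2400, 74, 86]);
translate([158, 74, 113]) cube([81, 15, 1370]);
translate([323, 74, 113]) cube([81, 15, 1370]);
translate([488, 74, 113]) cube([81, 15, 1370]);
translate([653, 74, 113]) cube([81, 15, 1370]);
translate([818, 74, 113]) cube([81, 15, 1370]);
translate([983, 74, 113]) cube([81, 15, 1370]);
translate([1148, 74, 113]) cube([81, 15, 1370]);
translate([1313, 74, 113]) cube([81, 15, 1370]);
translate([1478, 74, 113]) cube([81, 15, 1370]);
translate([1643, 74, 113]) cube([81, 15, 1370]);
translate([1808, 74, 113]) cube([81, 15, 1370]);
translate([1973, 74, 113]) cube([81, 15, 1370]);
translate([2138, 74, 113]) cube([81, 15, 1370]);
translate([2303, 74, 113]) cube([81, 15, 1370]);


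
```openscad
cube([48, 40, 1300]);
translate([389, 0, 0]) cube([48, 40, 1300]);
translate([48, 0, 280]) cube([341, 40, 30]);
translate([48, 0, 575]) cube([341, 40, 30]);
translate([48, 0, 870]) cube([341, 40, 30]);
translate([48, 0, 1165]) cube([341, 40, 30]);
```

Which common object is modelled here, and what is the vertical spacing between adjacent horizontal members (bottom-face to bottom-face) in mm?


A ladder. The rung spacing is 295 mm.

Two tall 48×40 posts with 4 short bars between them — a ladder. Adjacent rungs sit at z = 280 and z = 575, so the spacing is 575 − 280 = 295 mm.


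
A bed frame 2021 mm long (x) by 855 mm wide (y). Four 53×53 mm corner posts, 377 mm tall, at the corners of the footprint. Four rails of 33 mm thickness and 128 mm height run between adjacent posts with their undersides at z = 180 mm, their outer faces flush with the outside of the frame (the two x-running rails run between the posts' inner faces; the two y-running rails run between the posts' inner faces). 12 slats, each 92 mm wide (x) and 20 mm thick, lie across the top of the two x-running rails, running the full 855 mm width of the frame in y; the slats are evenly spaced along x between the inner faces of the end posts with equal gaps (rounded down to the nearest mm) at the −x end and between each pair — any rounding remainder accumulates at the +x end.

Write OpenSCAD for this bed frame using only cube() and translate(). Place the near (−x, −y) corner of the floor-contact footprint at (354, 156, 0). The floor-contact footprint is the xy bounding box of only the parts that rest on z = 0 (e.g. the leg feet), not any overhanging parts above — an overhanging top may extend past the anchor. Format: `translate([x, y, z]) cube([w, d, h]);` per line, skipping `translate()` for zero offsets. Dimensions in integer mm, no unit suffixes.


translate([354, 156, 0]) cube([53, 53, 377]);
translate([354, 958, 0]) cube([53, 53, 377]);
translate([2322, 156, 0]) cube([53, 53, 377]);
translate([2322, 958, 0]) cube([53, 53, 377]);
translate([407, 156, 180]) cube([1915, 33, 128]);
translate([407, 978, 180]) cube([1915, 33, 128]);
translate([354, 209, 180]) cube([33, 749, 128]);
translate([2342, 209, 180]) cube([33, 749, 128]);
translate([469, 156, 308]) cube([92, 855, 20]);
translate([623, 156, 308]) cube([92, 855, 20]);
translate([777, 156, 308]) cube([92, 855, 20]);
translate([931, 156, 308]) cube([92, 855, 20]);
translate([1085, 156, 308]) cube([92, 855, 20]);
translate([1239, 156, 308]) cube([92, 855, 20]);
translate([1393, 156, 308]) cube([92, 855, 20]);
translate([1547, 156, 308]) cube([92, 855, 20]);
translate([1701, 156, 308]) cube([92, 855, 20]);
translate([1855, 156, 308]) cube([92, 855, 20]);
translate([2009, 156, 308]) cube([92, 855, 20]);
translate([2163, 156, 308]) cube([92, 855, 20]);


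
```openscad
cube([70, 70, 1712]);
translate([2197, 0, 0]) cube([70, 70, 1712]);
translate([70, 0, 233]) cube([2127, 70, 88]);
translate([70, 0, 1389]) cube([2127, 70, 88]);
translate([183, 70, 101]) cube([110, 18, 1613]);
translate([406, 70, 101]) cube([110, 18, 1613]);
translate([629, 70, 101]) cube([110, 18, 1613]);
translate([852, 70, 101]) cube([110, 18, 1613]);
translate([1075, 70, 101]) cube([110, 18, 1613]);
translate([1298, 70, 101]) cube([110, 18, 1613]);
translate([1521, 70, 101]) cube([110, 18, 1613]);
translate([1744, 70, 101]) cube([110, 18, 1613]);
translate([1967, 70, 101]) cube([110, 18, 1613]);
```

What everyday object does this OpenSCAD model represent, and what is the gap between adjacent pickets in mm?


A fence section. The picket gap is 113 mm.

Two posts, two rails, 9 pickets — a fence section. Span 2127 mm holds 9 pickets of 110 mm with 10 equal gaps: ⌊(2127 − 9·110) / 10⌋ = 113 mm.


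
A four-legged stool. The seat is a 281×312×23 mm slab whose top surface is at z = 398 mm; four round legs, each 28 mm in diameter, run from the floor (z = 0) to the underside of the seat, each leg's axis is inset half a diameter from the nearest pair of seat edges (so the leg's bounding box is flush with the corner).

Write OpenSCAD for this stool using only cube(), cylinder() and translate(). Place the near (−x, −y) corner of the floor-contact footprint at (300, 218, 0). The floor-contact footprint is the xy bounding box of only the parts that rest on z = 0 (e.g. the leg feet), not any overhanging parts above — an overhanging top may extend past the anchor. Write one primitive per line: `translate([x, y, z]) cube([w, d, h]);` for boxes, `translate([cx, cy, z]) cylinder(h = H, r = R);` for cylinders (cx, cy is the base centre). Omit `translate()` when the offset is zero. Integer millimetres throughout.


translate([300, 218, 375]) cube([281, 312, 23]);
translate([314, 232, 0]) cylinder(h = 375, r = 14);
translate([567, 232, 0]) cylinder(h = 375, r = 14);
translate([314, 516, 0]) cylinder(h = 375, r = 14);
translate([567, 516, 0]) cylinder(h = 375, r = 14);


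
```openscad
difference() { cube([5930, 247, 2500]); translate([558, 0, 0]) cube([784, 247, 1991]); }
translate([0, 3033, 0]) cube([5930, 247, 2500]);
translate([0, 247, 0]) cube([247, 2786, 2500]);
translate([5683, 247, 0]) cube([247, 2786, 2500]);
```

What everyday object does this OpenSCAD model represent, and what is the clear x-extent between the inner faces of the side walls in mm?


A single room. The interior width is 5436 mm.

Four walls enclosing a rectangle with a door in the front wall — a room. Outside width 5930 minus two 247 mm walls gives 5436 mm.


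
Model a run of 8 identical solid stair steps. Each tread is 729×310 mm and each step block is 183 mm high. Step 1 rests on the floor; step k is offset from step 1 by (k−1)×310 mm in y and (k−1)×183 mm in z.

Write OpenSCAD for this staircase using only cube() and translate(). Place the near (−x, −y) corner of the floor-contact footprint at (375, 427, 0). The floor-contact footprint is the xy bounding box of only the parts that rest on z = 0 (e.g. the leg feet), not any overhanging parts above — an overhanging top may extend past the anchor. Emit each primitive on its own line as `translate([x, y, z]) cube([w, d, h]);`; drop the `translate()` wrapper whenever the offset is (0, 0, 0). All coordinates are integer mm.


translate([375, 427, 0]) cube([729, 310, 183]);
translate([375, 737, 183]) cube([729, 310, 183]);
translate([375, 1047, 366]) cube([729, 310, 183]);
translate([375, 1357, 549]) cube([729, 310, 183]);
translate([375, 1667, 732]) cube([729, 310, 183]);
translate([375, 1977, 915]) cube([729, 310, 183]);
translate([375, 2287, 1098]) cube([729, 310, 183]);
translate([375, 2597, 1281]) cube([729, 310, 183]);


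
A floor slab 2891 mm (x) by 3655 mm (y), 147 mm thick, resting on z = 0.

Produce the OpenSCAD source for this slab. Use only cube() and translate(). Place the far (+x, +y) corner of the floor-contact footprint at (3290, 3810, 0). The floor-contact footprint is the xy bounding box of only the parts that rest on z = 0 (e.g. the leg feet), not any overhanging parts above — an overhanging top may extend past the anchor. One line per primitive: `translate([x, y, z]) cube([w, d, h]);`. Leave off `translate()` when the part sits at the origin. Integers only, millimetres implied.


translate([399, 155, 0]) cube([2891, 3655, 147]);


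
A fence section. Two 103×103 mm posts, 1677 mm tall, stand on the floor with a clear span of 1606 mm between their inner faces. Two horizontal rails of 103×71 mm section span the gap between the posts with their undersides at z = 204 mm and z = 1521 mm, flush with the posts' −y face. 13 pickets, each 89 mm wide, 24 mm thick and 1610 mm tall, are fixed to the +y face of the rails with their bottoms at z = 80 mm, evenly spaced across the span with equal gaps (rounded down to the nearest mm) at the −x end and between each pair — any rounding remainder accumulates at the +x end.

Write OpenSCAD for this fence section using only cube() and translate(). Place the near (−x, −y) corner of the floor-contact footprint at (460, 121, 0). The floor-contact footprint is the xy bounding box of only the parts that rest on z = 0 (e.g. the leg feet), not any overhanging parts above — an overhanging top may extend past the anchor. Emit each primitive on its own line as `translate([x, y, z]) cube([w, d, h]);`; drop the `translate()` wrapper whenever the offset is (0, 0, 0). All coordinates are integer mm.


translate([460, 121, 0]) cube([103, 103, 1677]);
translate([2169, 121, 0]) cube([103, 103, 1677]);
translate([563, 121, 204]) cube([1606, 103, 71]);
translate([563, 121, 1521]) cube([1606, 103, 71]);
translate([595, 224, 80]) cube([89, 24, 1610]);
translate([716, 224, 80]) cube([89, 24, 1610]);
translate([837, 224, 80]) cube([89, 24, 1610]);
translate([958, 224, 80]) cube([89, 24, 1610]);
translate([1079, 224, 80]) cube([89, 24, 1610]);
translate([1200, 224, 80]) cube([89, 24, 1610]);
translate([1321, 224, 80]) cube([89, 24, 1610]);
translate([1442, 224, 80]) cube([89, 24, 1610]);
translate([1563, 224, 80]) cube([89, 24, 1610]);
translate([1684, 224, 80]) cube([89, 24, 1610]);
translate([1805, 224, 80]) cube([89, 24, 1610]);
translate([1926, 224, 80]) cube([89, 24, 1610]);
translate([2047, 224, 80]) cube([89, 24, 1610]);


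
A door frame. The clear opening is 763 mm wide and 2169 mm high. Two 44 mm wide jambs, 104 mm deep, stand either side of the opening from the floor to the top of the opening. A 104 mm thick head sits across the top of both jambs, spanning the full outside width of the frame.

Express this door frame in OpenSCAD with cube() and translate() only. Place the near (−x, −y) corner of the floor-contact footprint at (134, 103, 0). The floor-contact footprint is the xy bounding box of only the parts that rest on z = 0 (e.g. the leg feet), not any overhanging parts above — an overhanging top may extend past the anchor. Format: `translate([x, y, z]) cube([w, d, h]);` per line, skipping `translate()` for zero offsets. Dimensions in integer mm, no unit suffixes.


translate([134, 103, 0]) cube([44, 104, 2169]);
translate([941, 103, 0]) cube([44, 104, 2169]);
translate([134, 103, 2169]) cube([851, 104, 104]);


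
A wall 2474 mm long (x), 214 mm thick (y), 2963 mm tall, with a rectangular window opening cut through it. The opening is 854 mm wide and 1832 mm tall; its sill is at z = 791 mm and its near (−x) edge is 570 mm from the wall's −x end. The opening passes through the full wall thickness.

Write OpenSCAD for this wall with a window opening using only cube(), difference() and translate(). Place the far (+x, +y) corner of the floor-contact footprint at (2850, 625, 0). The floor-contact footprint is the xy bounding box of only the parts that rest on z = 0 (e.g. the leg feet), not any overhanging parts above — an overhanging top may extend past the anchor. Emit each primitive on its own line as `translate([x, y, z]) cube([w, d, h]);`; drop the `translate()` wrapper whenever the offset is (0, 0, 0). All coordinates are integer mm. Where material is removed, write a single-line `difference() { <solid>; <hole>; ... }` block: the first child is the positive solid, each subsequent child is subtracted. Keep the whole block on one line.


difference() { translate([376, 411, 0]) cube([2474, 214, 2963]); translate([946, 411, 791]) cube([854, 214, 1832]); }


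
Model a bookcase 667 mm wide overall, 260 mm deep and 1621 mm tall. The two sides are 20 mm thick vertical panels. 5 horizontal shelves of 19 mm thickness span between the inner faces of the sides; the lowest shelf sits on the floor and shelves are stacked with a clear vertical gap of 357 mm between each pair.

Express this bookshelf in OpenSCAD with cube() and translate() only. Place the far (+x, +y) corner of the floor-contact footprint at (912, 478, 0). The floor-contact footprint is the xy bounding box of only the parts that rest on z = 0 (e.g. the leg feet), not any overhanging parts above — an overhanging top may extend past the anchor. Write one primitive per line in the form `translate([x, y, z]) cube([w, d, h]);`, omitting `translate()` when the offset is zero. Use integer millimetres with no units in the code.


translate([245, 218, 0]) cube([20, 260, 1621]);
translate([892, 218, 0]) cube([20, 260, 1621]);
translate([265, 218, 0]) cube([627, 260, 19]);
translate([265, 218, 376]) cube([627, 260, 19]);
translate([265, 218, 752]) cube([627, 260, 19]);
translate([265, 218, 1128]) cube([627, 260, 19]);
translate([265, 218, 1504]) cube([627, 260, 19]);


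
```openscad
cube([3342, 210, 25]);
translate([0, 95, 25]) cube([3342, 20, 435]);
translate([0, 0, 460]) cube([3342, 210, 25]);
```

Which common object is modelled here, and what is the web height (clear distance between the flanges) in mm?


An I-beam. The web height is 435 mm.

Two wide flanges with a thin centred web — an I-beam. Overall 485 mm minus two 25 mm flanges gives a web of 485 − 2·25 = 435 mm.


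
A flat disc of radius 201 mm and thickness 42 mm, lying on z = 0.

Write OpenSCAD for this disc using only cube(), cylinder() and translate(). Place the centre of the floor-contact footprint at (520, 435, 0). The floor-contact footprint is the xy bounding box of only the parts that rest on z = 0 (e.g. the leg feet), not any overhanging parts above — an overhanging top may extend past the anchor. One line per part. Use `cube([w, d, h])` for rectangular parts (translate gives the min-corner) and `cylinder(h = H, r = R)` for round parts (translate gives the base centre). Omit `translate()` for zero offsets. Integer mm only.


translate([520, 435, 0]) cylinder(h = 42, r = 201);


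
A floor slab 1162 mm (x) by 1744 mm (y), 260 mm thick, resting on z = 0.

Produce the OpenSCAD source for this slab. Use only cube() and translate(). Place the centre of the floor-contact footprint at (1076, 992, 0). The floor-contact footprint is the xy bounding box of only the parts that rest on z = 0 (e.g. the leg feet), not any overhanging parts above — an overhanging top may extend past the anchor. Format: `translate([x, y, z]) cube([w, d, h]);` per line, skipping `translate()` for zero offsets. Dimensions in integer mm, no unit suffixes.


translate([495, 120, 0]) cube([1162, 1744, 260]);


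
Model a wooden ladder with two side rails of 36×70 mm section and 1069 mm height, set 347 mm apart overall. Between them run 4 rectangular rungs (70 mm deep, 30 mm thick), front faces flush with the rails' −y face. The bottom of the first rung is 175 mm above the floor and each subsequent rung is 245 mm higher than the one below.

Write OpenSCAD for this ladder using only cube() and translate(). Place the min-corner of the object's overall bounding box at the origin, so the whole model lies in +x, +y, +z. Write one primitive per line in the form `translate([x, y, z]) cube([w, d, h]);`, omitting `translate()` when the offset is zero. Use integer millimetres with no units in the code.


cube([36, 70, 1069]);
translate([311, 0, 0]) cube([36, 70, 1069]);
translate([36, 0, 175]) cube([275, 70, 30]);
translate([36, 0, 420]) cube([275, 70, 30]);
translate([36, 0, 665]) cube([275, 70, 30]);
translate([36, 0, 910]) cube([275, 70, 30]);


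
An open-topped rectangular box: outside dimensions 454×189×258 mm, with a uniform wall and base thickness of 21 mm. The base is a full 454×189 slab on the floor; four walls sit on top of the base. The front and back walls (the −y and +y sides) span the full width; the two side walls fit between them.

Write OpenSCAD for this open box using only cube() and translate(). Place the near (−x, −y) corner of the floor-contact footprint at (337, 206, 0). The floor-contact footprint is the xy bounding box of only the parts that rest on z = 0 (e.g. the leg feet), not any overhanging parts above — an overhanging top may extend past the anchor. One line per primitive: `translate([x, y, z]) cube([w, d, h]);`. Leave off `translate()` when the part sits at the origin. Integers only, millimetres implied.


translate([337, 206, 0]) cube([454, 189, 21]);
translate([337, 206, 21]) cube([454, 21, 237]);
translate([337, 374, 21]) cube([454, 21, 237]);
translate([337, 227, 21]) cube([21, 147, 237]);
translate([770, 227, 21]) cube([21, 147, 237]);


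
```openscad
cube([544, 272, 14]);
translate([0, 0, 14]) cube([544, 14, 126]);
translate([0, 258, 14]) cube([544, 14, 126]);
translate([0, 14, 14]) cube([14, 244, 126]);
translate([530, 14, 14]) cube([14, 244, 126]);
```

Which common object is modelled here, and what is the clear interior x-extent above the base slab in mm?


An open box. The internal width is 516 mm.

A 544×272 base slab with four walls standing on it — an open box. The base is 544 mm wide and the walls are 14 mm thick, so the internal width is 544 − 2 × 14 = 516 mm.


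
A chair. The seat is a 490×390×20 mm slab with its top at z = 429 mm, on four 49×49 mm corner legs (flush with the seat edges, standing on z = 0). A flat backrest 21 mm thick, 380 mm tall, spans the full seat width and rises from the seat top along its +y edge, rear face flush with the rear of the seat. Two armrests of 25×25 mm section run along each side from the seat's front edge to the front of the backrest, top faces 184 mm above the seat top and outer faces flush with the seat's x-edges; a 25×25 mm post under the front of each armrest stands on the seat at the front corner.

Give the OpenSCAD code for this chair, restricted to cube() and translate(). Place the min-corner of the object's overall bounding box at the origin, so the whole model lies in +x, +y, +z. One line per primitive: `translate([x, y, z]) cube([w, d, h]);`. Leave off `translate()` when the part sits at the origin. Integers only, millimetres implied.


translate([0, 0, 409]) cube([490, 390, 20]);
cube([49, 49, 409]);
translate([441, 0, 0]) cube([49, 49, 409]);
translate([0, 341, 0]) cube([49, 49, 409]);
translate([441, 341, 0]) cube([49, 49, 409]);
translate([0, 369, 429]) cube([490, 21, 380]);
translate([0, 0, 588]) cube([25, 369, 25]);
translate([465, 0, 588]) cube([25, 369, 25]);
translate([0, 0, 429]) cube([25, 25, 159]);
translate([465, 0, 429]) cube([25, 25, 159]);


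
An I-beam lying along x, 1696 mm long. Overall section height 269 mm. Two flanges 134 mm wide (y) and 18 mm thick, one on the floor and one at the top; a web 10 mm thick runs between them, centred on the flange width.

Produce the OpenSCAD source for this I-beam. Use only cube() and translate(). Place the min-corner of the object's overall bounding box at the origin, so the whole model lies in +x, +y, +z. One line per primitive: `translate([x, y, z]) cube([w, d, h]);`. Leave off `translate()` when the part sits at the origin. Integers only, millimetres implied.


cube([1696, 134, 18]);
translate([0, 62, 18]) cube([1696, 10, 233]);
translate([0, 0, 251]) cube([1696, 134, 18]);


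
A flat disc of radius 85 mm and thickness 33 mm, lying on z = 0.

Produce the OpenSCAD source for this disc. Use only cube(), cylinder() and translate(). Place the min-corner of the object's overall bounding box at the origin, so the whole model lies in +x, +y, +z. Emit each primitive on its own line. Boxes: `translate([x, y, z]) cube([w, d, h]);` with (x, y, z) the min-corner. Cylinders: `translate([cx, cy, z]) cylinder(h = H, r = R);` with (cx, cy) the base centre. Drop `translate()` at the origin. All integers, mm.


translate([85, 85, 0]) cylinder(h = 33, r = 85);


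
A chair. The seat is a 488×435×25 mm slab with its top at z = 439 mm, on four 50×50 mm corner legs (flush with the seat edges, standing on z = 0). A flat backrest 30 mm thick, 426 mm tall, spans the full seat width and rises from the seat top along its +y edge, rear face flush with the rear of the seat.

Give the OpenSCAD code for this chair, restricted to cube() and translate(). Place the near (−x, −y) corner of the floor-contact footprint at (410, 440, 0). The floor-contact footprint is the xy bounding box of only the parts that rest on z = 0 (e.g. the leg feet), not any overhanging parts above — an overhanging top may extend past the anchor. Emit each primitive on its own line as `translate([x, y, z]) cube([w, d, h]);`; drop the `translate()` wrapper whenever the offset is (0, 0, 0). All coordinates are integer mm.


translate([410, 440, 414]) cube([488, 435, 25]);
translate([410, 440, 0]) cube([50, 50, 414]);
translate([848, 440, 0]) cube([50, 50, 414]);
translate([410, 825, 0]) cube([50, 50, 414]);
translate([848, 825, 0]) cube([50, 50, 414]);
translate([410, 845, 439]) cube([488, 30, 426]);


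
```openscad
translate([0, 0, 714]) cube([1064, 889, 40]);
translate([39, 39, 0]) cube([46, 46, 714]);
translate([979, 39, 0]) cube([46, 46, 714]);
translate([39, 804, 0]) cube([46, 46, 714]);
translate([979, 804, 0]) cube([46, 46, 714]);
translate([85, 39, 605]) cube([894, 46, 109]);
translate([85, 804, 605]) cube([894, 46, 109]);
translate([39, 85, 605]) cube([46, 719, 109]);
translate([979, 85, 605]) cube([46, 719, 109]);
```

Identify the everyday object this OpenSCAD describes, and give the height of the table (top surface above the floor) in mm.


A table. The table height is 754 mm.

A 1064×889×40 slab sits at z = 714 on four 46 mm square posts — a table. The top surface is at 714 + 40 = 754 mm.


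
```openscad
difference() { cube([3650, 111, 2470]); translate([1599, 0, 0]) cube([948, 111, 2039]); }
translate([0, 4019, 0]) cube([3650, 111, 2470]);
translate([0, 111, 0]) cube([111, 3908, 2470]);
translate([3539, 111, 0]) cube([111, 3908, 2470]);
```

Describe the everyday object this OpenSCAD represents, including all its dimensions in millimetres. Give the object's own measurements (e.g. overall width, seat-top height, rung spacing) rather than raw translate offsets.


A single room: four walls, each 2470 mm tall and 111 mm thick, enclosing an outside footprint 3650×4130 mm (x × y), no floor or roof. The front and back walls (−y and +y sides) run the full x-width; the side walls fit between their inner faces. A door opening 948 mm wide and 2039 mm tall is cut through the front wall from the floor up, its −x edge 1599 mm from the wall's −x end.


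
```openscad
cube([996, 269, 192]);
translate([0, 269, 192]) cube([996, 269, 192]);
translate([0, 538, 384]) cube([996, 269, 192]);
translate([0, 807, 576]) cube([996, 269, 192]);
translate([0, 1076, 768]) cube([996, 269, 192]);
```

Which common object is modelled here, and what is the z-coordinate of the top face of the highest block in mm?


A staircase. The total rise is 960 mm.

5 identical blocks, each offset up and back from the previous — a staircase. Each step is 192 mm tall and there are 5 of them, so the total rise is 5 × 192 = 960 mm.


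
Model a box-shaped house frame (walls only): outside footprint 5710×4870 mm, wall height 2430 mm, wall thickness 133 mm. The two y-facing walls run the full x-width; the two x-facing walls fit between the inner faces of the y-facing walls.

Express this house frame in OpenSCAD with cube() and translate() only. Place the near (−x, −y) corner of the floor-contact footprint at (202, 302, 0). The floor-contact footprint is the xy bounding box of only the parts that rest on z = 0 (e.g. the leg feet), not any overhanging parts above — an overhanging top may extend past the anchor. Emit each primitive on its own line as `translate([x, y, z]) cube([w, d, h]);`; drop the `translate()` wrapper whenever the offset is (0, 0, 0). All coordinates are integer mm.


translate([202, 302, 0]) cube([5710, 133, 2430]);
translate([202, 5039, 0]) cube([5710, 133, 2430]);
translate([202, 435, 0]) cube([133, 4604, 2430]);
translate([5779, 435, 0]) cube([133, 4604, 2430]);


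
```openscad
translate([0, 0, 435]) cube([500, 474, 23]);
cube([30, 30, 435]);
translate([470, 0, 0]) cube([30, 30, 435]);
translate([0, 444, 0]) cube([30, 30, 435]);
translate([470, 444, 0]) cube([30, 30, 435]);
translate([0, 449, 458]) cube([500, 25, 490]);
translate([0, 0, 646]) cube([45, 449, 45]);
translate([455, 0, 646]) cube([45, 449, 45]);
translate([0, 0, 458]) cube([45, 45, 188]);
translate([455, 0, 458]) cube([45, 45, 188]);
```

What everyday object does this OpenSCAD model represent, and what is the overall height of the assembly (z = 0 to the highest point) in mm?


A chair. The overall height is 948 mm.

A slab on four corner posts with a tall panel at the back — a chair. The seat slab sits at z = 435 with thickness 23, and the 490 mm backrest starts at the seat top, so the overall height is 435 + 23 + 490 = 948 mm.


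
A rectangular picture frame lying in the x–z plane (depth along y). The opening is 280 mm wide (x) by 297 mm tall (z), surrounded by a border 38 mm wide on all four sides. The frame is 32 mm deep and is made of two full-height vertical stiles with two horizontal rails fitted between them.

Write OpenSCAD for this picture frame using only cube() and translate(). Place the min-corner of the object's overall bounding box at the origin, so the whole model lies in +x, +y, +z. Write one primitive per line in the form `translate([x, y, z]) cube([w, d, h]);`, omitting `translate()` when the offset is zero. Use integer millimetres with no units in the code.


cube([38, 32, 373]);
translate([318, 0, 0]) cube([38, 32, 373]);
translate([38, 0, 0]) cube([280, 32, 38]);
translate([38, 0, 335]) cube([280, 32, 38]);


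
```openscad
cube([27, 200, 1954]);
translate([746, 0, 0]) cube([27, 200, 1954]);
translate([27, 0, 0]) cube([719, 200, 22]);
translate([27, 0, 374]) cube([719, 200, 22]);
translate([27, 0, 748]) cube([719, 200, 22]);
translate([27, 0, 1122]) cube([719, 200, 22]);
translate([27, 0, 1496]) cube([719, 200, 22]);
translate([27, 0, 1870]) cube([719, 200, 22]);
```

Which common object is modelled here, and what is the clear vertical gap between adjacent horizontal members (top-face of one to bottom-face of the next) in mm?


A bookshelf. The clear shelf gap is 352 mm.

Two tall side panels with 6 horizontal boards between them — a bookshelf. The first two shelf undersides are at z = 0 and z = 374; with shelf thickness 22, the clear gap is 374 − 0 − 22 = 352 mm.


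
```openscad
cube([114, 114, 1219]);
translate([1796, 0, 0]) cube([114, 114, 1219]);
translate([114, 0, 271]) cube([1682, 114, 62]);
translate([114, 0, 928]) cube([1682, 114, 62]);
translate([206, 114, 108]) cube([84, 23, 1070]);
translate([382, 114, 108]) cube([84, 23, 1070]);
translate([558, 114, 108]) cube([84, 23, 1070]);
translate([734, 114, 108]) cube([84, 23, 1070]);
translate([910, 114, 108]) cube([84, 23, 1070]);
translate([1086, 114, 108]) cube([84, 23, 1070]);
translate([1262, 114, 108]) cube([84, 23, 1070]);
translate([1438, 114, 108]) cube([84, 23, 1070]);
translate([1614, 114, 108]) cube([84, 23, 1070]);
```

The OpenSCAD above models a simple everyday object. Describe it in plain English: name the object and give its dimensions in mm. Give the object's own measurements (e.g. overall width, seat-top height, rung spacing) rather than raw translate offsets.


A fence section. Two 114×114 mm posts, 1219 mm tall, stand on the floor with a clear span of 1682 mm between their inner faces. Two horizontal rails of 114×62 mm section span the gap between the posts with their undersides at z = 271 mm and z = 928 mm, flush with the posts' −y face. 9 pickets, each 84 mm wide, 23 mm thick and 1070 mm tall, are fixed to the +y face of the rails with their bottoms at z = 108 mm, spaced across the span with a 92 mm gap after the −x post and between neighbouring pickets, with 98 mm left before the +x post.


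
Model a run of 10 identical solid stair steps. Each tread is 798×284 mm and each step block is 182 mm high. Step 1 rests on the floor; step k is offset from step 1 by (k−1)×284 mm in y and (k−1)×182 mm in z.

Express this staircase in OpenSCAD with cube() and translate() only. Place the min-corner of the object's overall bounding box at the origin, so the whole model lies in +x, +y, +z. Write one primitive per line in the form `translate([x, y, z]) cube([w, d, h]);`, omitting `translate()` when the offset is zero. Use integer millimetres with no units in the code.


cube([798, 284, 182]);
translate([0, 284, 182]) cube([798, 284, 182]);
translate([0, 568, 364]) cube([798, 284, 182]);
translate([0, 852, 546]) cube([798, 284, 182]);
translate([0, 1136, 728]) cube([798, 284, 182]);
translate([0, 1420, 910]) cube([798, 284, 182]);
translate([0, 1704, 1092]) cube([798, 284, 182]);
translate([0, 1988, 1274]) cube([798, 284, 182]);
translate([0, 2272, 1456]) cube([798, 284, 182]);
translate([0, 2556, 1638]) cube([798, 284, 182]);


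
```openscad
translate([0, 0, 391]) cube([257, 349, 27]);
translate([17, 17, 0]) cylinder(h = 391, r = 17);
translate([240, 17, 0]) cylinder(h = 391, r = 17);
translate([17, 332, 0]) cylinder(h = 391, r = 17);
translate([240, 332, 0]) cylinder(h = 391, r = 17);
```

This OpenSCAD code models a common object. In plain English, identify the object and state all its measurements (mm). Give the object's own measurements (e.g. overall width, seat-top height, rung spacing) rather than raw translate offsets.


A simple wooden stool: a rectangular seat 257 mm (x) by 349 mm (y), 27 mm thick, top face at z = 418 mm, on four round legs, each 34 mm in diameter. The legs rest on z = 0, each leg's axis is inset half a diameter from the nearest pair of seat edges (so the leg's bounding box is flush with the corner).


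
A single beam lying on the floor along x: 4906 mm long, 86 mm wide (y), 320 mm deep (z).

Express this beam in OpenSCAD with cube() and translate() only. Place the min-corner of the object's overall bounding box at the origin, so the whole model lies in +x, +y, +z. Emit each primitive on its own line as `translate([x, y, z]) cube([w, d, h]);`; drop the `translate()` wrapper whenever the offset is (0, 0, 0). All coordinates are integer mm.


cube([4906, 86, 320]);


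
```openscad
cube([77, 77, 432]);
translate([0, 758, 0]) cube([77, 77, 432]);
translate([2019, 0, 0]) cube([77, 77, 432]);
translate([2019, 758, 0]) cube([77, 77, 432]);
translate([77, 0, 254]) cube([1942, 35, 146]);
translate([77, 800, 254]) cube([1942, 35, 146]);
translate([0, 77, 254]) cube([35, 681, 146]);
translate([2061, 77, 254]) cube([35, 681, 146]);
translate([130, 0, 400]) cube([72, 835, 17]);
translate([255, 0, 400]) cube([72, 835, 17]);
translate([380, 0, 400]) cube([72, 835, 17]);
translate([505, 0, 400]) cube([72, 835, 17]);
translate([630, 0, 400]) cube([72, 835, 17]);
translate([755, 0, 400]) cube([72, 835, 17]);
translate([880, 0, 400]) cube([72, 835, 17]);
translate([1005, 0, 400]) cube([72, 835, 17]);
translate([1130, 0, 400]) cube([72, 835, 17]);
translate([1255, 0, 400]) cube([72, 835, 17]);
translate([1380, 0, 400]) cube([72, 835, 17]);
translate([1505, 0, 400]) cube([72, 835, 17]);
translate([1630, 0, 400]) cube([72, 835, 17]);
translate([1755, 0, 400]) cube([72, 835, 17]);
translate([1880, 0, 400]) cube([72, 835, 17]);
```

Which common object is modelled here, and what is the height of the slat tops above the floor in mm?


A bed frame. The slat-top height is 417 mm.

Four posts, four rails, and a row of slats — a bed frame. Slats sit on the rails at z = 254 + 146 = 400; with slat thickness 17, the top is 417 mm.


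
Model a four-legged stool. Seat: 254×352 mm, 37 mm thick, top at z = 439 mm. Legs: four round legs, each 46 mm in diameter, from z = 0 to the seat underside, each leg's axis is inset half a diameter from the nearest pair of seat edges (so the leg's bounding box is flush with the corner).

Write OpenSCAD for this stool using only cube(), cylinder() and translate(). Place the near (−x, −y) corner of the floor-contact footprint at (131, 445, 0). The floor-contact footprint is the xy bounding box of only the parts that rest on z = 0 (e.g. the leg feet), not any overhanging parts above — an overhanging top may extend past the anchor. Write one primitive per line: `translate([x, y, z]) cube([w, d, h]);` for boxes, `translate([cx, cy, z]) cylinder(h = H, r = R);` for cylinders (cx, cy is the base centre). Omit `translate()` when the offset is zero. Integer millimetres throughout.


translate([131, 445, 402]) cube([254, 352, 37]);
translate([154, 468, 0]) cylinder(h = 402, r = 23);
translate([362, 468, 0]) cylinder(h = 402, r = 23);
translate([154, 774, 0]) cylinder(h = 402, r = 23);
translate([362, 774, 0]) cylinder(h = 402, r = 23);


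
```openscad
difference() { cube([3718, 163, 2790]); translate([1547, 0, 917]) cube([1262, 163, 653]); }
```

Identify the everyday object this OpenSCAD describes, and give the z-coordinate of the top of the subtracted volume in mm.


A wall with a window opening. The window head height is 1570 mm.

A wall with a rectangular opening subtracted — a window. Sill at z = 917, opening 653 mm tall, so the head is at 917 + 653 = 1570 mm.


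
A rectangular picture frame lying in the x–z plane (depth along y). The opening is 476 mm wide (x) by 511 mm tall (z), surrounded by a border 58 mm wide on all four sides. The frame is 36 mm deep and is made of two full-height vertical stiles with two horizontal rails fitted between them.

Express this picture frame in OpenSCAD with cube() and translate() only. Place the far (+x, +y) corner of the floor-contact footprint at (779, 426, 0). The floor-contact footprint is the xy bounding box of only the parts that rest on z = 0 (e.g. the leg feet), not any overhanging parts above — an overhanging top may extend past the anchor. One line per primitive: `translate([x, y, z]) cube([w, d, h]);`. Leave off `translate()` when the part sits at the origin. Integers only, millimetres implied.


translate([187, 390, 0]) cube([58, 36, 627]);
translate([721, 390, 0]) cube([58, 36, 627]);
translate([245, 390, 0]) cube([476, 36, 58]);
translate([245, 390, 569]) cube([476, 36, 58]);


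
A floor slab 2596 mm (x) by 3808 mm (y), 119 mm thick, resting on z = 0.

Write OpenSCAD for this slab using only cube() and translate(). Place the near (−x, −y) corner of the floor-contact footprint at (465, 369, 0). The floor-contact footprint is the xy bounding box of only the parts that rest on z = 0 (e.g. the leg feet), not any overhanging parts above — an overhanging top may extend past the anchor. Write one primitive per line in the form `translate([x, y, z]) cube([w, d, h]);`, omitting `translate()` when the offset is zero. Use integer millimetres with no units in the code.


translate([465, 369, 0]) cube([2596, 3808, 119]);


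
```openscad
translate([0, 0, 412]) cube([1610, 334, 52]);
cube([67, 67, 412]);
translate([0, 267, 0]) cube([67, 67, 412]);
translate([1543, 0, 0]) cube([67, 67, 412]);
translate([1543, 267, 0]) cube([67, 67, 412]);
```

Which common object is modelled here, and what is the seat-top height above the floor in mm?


A bench. The seat-top height is 464 mm.

A long slab on four corner posts — a bench. The slab sits at z = 412 with thickness 52, so the top is 412 + 52 = 464 mm.


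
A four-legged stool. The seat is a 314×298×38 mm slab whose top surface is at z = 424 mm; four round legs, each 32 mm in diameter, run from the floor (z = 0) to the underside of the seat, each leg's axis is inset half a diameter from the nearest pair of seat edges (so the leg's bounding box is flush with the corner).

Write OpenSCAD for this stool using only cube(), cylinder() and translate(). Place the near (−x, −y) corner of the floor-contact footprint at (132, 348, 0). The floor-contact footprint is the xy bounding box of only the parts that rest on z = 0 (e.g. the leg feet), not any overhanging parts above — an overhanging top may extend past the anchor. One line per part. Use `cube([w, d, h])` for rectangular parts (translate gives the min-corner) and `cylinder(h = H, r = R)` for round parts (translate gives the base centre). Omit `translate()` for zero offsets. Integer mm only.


translate([132, 348, 386]) cube([314, 298, 38]);
translate([148, 364, 0]) cylinder(h = 386, r = 16);
translate([430, 364, 0]) cylinder(h = 386, r = 16);
translate([148, 630, 0]) cylinder(h = 386, r = 16);
translate([430, 630, 0]) cylinder(h = 386, r = 16);


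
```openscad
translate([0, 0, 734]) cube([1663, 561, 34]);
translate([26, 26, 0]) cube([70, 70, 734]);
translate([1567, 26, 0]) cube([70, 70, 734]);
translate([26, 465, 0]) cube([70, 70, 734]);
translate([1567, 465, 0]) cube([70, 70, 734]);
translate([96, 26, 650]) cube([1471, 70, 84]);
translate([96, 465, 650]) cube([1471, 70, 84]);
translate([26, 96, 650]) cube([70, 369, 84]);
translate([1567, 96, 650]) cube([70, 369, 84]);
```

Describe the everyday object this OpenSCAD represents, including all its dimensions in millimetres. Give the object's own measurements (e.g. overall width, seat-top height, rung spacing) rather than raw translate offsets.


A table: top 1663 mm (x) × 561 mm (y), 34 mm thick, upper face at z = 768 mm, on four 70×70 mm square legs, each inset 26 mm from the nearest pair of top edges from z = 0 to the bottom of the top. Four apron rails, 70 mm thick and 84 mm tall, run between adjacent legs with their top edges flush with the underside of the top and their outer faces flush with the legs' outer faces.


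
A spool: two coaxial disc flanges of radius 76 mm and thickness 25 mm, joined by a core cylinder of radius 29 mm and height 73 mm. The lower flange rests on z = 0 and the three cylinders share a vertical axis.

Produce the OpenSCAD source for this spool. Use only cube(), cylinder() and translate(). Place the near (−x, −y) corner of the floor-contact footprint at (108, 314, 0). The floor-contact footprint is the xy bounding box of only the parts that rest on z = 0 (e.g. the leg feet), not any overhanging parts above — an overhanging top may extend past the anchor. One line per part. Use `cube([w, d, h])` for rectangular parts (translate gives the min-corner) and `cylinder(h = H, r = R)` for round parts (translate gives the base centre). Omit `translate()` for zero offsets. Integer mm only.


translate([184, 390, 0]) cylinder(h = 25, r = 76);
translate([184, 390, 25]) cylinder(h = 73, r = 29);
translate([184, 390, 98]) cylinder(h = 25, r = 76);


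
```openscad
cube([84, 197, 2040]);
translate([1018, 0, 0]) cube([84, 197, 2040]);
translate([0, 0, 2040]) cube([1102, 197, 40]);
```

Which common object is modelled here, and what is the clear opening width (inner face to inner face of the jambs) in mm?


A door frame. The clear opening width is 934 mm.

Two 2040 mm tall posts with a header on top — a door frame. The left jamb is 84 mm wide at x = 0; the right jamb starts at x = 1018. The clear opening is 1018 − 84 = 934 mm.
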